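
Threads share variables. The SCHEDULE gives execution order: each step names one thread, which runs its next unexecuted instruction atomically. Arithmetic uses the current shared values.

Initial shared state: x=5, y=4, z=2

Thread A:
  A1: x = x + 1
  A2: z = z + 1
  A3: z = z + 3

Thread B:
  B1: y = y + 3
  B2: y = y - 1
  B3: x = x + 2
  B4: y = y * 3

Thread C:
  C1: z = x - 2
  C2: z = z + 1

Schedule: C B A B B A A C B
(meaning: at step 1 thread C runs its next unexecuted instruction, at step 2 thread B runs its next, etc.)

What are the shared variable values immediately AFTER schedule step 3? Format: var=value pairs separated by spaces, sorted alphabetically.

Answer: x=6 y=7 z=3

Derivation:
Step 1: thread C executes C1 (z = x - 2). Shared: x=5 y=4 z=3. PCs: A@0 B@0 C@1
Step 2: thread B executes B1 (y = y + 3). Shared: x=5 y=7 z=3. PCs: A@0 B@1 C@1
Step 3: thread A executes A1 (x = x + 1). Shared: x=6 y=7 z=3. PCs: A@1 B@1 C@1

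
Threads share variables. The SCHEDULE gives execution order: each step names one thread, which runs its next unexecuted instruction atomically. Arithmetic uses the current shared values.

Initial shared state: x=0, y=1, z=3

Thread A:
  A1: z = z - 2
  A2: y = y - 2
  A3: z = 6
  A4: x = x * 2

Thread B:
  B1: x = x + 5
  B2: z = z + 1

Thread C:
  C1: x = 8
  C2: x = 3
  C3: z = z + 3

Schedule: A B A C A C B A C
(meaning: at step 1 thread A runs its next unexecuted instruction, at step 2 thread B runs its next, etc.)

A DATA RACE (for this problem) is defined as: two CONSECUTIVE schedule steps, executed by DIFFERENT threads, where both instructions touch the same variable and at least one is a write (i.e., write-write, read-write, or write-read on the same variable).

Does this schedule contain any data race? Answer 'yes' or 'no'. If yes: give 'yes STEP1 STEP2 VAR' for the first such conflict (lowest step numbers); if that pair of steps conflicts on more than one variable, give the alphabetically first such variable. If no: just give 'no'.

Answer: no

Derivation:
Steps 1,2: A(r=z,w=z) vs B(r=x,w=x). No conflict.
Steps 2,3: B(r=x,w=x) vs A(r=y,w=y). No conflict.
Steps 3,4: A(r=y,w=y) vs C(r=-,w=x). No conflict.
Steps 4,5: C(r=-,w=x) vs A(r=-,w=z). No conflict.
Steps 5,6: A(r=-,w=z) vs C(r=-,w=x). No conflict.
Steps 6,7: C(r=-,w=x) vs B(r=z,w=z). No conflict.
Steps 7,8: B(r=z,w=z) vs A(r=x,w=x). No conflict.
Steps 8,9: A(r=x,w=x) vs C(r=z,w=z). No conflict.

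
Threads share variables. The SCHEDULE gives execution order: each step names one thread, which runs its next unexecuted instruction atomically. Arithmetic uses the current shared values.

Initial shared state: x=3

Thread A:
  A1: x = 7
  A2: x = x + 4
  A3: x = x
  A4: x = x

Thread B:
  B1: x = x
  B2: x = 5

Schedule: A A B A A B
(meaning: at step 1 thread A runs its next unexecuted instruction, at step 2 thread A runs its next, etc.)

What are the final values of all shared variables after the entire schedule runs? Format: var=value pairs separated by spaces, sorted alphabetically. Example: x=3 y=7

Answer: x=5

Derivation:
Step 1: thread A executes A1 (x = 7). Shared: x=7. PCs: A@1 B@0
Step 2: thread A executes A2 (x = x + 4). Shared: x=11. PCs: A@2 B@0
Step 3: thread B executes B1 (x = x). Shared: x=11. PCs: A@2 B@1
Step 4: thread A executes A3 (x = x). Shared: x=11. PCs: A@3 B@1
Step 5: thread A executes A4 (x = x). Shared: x=11. PCs: A@4 B@1
Step 6: thread B executes B2 (x = 5). Shared: x=5. PCs: A@4 B@2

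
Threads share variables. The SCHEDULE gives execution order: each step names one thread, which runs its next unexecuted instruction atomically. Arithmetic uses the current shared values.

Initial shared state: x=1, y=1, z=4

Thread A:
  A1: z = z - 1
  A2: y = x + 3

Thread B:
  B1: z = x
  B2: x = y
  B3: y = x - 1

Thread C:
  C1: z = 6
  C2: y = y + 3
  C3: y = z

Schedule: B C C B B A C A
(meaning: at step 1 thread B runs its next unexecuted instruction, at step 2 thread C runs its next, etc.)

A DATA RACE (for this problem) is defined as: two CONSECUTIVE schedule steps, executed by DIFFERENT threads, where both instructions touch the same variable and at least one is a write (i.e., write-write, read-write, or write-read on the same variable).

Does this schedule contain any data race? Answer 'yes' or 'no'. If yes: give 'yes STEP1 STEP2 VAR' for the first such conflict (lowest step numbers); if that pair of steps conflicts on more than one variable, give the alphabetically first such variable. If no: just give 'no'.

Steps 1,2: B(z = x) vs C(z = 6). RACE on z (W-W).
Steps 2,3: same thread (C). No race.
Steps 3,4: C(y = y + 3) vs B(x = y). RACE on y (W-R).
Steps 4,5: same thread (B). No race.
Steps 5,6: B(r=x,w=y) vs A(r=z,w=z). No conflict.
Steps 6,7: A(z = z - 1) vs C(y = z). RACE on z (W-R).
Steps 7,8: C(y = z) vs A(y = x + 3). RACE on y (W-W).
First conflict at steps 1,2.

Answer: yes 1 2 z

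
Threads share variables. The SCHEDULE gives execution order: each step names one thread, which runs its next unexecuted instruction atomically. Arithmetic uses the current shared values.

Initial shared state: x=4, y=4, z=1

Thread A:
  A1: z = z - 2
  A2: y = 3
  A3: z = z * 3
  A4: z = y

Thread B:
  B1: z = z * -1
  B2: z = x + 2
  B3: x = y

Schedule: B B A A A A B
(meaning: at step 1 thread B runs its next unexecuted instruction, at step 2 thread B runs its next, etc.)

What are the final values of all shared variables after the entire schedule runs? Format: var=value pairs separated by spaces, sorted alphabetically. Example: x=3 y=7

Step 1: thread B executes B1 (z = z * -1). Shared: x=4 y=4 z=-1. PCs: A@0 B@1
Step 2: thread B executes B2 (z = x + 2). Shared: x=4 y=4 z=6. PCs: A@0 B@2
Step 3: thread A executes A1 (z = z - 2). Shared: x=4 y=4 z=4. PCs: A@1 B@2
Step 4: thread A executes A2 (y = 3). Shared: x=4 y=3 z=4. PCs: A@2 B@2
Step 5: thread A executes A3 (z = z * 3). Shared: x=4 y=3 z=12. PCs: A@3 B@2
Step 6: thread A executes A4 (z = y). Shared: x=4 y=3 z=3. PCs: A@4 B@2
Step 7: thread B executes B3 (x = y). Shared: x=3 y=3 z=3. PCs: A@4 B@3

Answer: x=3 y=3 z=3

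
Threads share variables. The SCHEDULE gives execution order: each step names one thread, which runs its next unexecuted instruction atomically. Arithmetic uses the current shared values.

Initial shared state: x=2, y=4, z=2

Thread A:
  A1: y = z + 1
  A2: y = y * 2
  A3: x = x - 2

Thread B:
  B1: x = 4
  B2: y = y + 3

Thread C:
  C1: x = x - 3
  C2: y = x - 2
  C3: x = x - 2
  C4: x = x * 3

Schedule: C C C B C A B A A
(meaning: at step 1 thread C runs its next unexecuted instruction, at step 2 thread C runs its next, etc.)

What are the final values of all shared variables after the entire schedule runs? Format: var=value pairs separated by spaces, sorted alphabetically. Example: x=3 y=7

Step 1: thread C executes C1 (x = x - 3). Shared: x=-1 y=4 z=2. PCs: A@0 B@0 C@1
Step 2: thread C executes C2 (y = x - 2). Shared: x=-1 y=-3 z=2. PCs: A@0 B@0 C@2
Step 3: thread C executes C3 (x = x - 2). Shared: x=-3 y=-3 z=2. PCs: A@0 B@0 C@3
Step 4: thread B executes B1 (x = 4). Shared: x=4 y=-3 z=2. PCs: A@0 B@1 C@3
Step 5: thread C executes C4 (x = x * 3). Shared: x=12 y=-3 z=2. PCs: A@0 B@1 C@4
Step 6: thread A executes A1 (y = z + 1). Shared: x=12 y=3 z=2. PCs: A@1 B@1 C@4
Step 7: thread B executes B2 (y = y + 3). Shared: x=12 y=6 z=2. PCs: A@1 B@2 C@4
Step 8: thread A executes A2 (y = y * 2). Shared: x=12 y=12 z=2. PCs: A@2 B@2 C@4
Step 9: thread A executes A3 (x = x - 2). Shared: x=10 y=12 z=2. PCs: A@3 B@2 C@4

Answer: x=10 y=12 z=2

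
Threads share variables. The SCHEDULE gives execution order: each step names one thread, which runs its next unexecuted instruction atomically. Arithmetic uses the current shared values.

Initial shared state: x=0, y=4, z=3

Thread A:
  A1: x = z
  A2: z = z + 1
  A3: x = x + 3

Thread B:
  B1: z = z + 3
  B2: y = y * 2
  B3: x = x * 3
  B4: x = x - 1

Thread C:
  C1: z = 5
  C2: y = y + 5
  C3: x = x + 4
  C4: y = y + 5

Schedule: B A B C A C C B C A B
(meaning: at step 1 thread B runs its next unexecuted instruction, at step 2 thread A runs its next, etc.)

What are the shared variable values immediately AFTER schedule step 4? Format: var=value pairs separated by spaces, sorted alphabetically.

Answer: x=6 y=8 z=5

Derivation:
Step 1: thread B executes B1 (z = z + 3). Shared: x=0 y=4 z=6. PCs: A@0 B@1 C@0
Step 2: thread A executes A1 (x = z). Shared: x=6 y=4 z=6. PCs: A@1 B@1 C@0
Step 3: thread B executes B2 (y = y * 2). Shared: x=6 y=8 z=6. PCs: A@1 B@2 C@0
Step 4: thread C executes C1 (z = 5). Shared: x=6 y=8 z=5. PCs: A@1 B@2 C@1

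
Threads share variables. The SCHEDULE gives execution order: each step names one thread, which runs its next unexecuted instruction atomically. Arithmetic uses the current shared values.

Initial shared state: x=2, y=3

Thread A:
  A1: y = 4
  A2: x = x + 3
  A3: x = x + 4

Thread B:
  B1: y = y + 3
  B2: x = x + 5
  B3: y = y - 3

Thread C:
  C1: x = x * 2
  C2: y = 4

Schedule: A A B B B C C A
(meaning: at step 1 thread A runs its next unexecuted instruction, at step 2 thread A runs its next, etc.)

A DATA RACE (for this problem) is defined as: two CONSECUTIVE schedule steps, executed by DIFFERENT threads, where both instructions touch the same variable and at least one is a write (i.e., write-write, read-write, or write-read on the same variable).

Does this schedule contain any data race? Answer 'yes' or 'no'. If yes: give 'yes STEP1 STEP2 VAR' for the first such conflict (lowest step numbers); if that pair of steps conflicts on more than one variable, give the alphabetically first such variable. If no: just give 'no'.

Answer: no

Derivation:
Steps 1,2: same thread (A). No race.
Steps 2,3: A(r=x,w=x) vs B(r=y,w=y). No conflict.
Steps 3,4: same thread (B). No race.
Steps 4,5: same thread (B). No race.
Steps 5,6: B(r=y,w=y) vs C(r=x,w=x). No conflict.
Steps 6,7: same thread (C). No race.
Steps 7,8: C(r=-,w=y) vs A(r=x,w=x). No conflict.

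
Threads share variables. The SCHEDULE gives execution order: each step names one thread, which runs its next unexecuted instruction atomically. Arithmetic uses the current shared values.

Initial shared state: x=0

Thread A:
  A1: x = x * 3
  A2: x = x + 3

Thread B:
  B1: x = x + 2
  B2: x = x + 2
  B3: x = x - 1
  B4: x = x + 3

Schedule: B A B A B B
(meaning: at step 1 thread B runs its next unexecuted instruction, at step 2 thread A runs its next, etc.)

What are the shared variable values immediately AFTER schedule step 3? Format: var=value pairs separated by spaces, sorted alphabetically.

Answer: x=8

Derivation:
Step 1: thread B executes B1 (x = x + 2). Shared: x=2. PCs: A@0 B@1
Step 2: thread A executes A1 (x = x * 3). Shared: x=6. PCs: A@1 B@1
Step 3: thread B executes B2 (x = x + 2). Shared: x=8. PCs: A@1 B@2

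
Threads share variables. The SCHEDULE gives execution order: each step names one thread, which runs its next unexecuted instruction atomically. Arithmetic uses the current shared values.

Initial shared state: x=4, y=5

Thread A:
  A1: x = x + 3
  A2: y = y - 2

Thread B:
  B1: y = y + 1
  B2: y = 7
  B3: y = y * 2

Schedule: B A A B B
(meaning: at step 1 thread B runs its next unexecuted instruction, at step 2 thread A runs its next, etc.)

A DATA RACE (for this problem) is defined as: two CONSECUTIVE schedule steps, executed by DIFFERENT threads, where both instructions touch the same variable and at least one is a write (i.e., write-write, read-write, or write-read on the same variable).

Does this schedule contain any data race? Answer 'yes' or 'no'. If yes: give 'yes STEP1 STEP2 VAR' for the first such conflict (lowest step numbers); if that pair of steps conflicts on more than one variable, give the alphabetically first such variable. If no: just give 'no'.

Answer: yes 3 4 y

Derivation:
Steps 1,2: B(r=y,w=y) vs A(r=x,w=x). No conflict.
Steps 2,3: same thread (A). No race.
Steps 3,4: A(y = y - 2) vs B(y = 7). RACE on y (W-W).
Steps 4,5: same thread (B). No race.
First conflict at steps 3,4.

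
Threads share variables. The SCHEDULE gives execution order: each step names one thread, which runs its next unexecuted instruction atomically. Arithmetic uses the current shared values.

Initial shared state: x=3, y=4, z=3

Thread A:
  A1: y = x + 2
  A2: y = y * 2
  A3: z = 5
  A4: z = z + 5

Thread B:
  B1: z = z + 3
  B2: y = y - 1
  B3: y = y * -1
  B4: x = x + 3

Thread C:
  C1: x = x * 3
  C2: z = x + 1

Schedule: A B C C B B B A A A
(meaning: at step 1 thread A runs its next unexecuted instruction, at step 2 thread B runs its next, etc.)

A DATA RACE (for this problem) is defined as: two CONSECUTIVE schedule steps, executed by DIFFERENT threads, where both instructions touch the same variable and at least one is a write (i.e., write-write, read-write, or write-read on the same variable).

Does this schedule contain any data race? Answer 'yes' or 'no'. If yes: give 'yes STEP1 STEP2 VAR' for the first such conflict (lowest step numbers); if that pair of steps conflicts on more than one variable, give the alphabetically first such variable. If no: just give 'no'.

Steps 1,2: A(r=x,w=y) vs B(r=z,w=z). No conflict.
Steps 2,3: B(r=z,w=z) vs C(r=x,w=x). No conflict.
Steps 3,4: same thread (C). No race.
Steps 4,5: C(r=x,w=z) vs B(r=y,w=y). No conflict.
Steps 5,6: same thread (B). No race.
Steps 6,7: same thread (B). No race.
Steps 7,8: B(r=x,w=x) vs A(r=y,w=y). No conflict.
Steps 8,9: same thread (A). No race.
Steps 9,10: same thread (A). No race.

Answer: no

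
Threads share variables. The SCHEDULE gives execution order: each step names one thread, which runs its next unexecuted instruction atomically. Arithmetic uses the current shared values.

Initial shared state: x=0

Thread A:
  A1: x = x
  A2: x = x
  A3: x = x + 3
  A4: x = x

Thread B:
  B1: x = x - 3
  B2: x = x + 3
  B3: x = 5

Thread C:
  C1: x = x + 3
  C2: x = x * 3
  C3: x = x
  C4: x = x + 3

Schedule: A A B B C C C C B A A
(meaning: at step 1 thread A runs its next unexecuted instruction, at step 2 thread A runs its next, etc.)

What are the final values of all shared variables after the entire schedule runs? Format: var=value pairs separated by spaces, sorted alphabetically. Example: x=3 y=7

Step 1: thread A executes A1 (x = x). Shared: x=0. PCs: A@1 B@0 C@0
Step 2: thread A executes A2 (x = x). Shared: x=0. PCs: A@2 B@0 C@0
Step 3: thread B executes B1 (x = x - 3). Shared: x=-3. PCs: A@2 B@1 C@0
Step 4: thread B executes B2 (x = x + 3). Shared: x=0. PCs: A@2 B@2 C@0
Step 5: thread C executes C1 (x = x + 3). Shared: x=3. PCs: A@2 B@2 C@1
Step 6: thread C executes C2 (x = x * 3). Shared: x=9. PCs: A@2 B@2 C@2
Step 7: thread C executes C3 (x = x). Shared: x=9. PCs: A@2 B@2 C@3
Step 8: thread C executes C4 (x = x + 3). Shared: x=12. PCs: A@2 B@2 C@4
Step 9: thread B executes B3 (x = 5). Shared: x=5. PCs: A@2 B@3 C@4
Step 10: thread A executes A3 (x = x + 3). Shared: x=8. PCs: A@3 B@3 C@4
Step 11: thread A executes A4 (x = x). Shared: x=8. PCs: A@4 B@3 C@4

Answer: x=8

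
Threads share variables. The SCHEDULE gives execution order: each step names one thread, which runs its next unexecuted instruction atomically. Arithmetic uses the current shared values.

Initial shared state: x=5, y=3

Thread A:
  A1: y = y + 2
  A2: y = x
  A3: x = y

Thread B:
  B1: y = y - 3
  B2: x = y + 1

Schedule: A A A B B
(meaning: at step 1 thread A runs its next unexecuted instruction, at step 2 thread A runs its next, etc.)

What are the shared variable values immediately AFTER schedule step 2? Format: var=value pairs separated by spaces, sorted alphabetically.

Answer: x=5 y=5

Derivation:
Step 1: thread A executes A1 (y = y + 2). Shared: x=5 y=5. PCs: A@1 B@0
Step 2: thread A executes A2 (y = x). Shared: x=5 y=5. PCs: A@2 B@0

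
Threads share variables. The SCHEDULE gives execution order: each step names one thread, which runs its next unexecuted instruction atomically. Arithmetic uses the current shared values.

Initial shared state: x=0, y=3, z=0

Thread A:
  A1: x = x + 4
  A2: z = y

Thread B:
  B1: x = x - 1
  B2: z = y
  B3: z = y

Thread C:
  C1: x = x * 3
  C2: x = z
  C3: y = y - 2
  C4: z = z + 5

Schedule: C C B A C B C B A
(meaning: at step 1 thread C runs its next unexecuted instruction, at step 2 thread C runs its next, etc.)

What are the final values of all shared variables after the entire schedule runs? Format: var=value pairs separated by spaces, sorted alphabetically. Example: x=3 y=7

Answer: x=3 y=1 z=1

Derivation:
Step 1: thread C executes C1 (x = x * 3). Shared: x=0 y=3 z=0. PCs: A@0 B@0 C@1
Step 2: thread C executes C2 (x = z). Shared: x=0 y=3 z=0. PCs: A@0 B@0 C@2
Step 3: thread B executes B1 (x = x - 1). Shared: x=-1 y=3 z=0. PCs: A@0 B@1 C@2
Step 4: thread A executes A1 (x = x + 4). Shared: x=3 y=3 z=0. PCs: A@1 B@1 C@2
Step 5: thread C executes C3 (y = y - 2). Shared: x=3 y=1 z=0. PCs: A@1 B@1 C@3
Step 6: thread B executes B2 (z = y). Shared: x=3 y=1 z=1. PCs: A@1 B@2 C@3
Step 7: thread C executes C4 (z = z + 5). Shared: x=3 y=1 z=6. PCs: A@1 B@2 C@4
Step 8: thread B executes B3 (z = y). Shared: x=3 y=1 z=1. PCs: A@1 B@3 C@4
Step 9: thread A executes A2 (z = y). Shared: x=3 y=1 z=1. PCs: A@2 B@3 C@4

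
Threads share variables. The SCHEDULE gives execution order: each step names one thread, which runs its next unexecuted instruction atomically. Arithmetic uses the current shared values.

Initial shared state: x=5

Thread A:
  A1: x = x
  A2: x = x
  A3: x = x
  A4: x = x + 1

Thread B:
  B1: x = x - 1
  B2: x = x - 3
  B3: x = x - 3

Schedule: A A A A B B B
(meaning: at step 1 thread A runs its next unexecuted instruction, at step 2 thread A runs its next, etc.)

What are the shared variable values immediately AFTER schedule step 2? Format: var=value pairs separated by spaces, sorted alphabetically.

Step 1: thread A executes A1 (x = x). Shared: x=5. PCs: A@1 B@0
Step 2: thread A executes A2 (x = x). Shared: x=5. PCs: A@2 B@0

Answer: x=5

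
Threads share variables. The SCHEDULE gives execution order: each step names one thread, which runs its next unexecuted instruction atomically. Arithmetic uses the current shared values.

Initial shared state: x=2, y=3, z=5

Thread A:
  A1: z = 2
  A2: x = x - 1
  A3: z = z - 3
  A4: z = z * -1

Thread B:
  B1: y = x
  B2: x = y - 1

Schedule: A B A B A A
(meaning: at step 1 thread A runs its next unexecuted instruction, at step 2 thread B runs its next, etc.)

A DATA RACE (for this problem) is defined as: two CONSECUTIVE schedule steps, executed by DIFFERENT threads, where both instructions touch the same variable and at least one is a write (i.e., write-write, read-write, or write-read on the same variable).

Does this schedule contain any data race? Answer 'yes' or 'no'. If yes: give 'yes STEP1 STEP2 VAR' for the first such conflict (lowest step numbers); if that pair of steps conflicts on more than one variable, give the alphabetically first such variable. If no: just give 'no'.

Answer: yes 2 3 x

Derivation:
Steps 1,2: A(r=-,w=z) vs B(r=x,w=y). No conflict.
Steps 2,3: B(y = x) vs A(x = x - 1). RACE on x (R-W).
Steps 3,4: A(x = x - 1) vs B(x = y - 1). RACE on x (W-W).
Steps 4,5: B(r=y,w=x) vs A(r=z,w=z). No conflict.
Steps 5,6: same thread (A). No race.
First conflict at steps 2,3.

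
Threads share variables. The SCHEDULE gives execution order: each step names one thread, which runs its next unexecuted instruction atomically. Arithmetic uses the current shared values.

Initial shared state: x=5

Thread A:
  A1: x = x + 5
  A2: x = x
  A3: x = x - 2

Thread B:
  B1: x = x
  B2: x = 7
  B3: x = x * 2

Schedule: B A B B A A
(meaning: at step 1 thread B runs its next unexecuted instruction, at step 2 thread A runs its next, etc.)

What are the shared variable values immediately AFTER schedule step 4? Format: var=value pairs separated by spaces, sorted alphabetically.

Step 1: thread B executes B1 (x = x). Shared: x=5. PCs: A@0 B@1
Step 2: thread A executes A1 (x = x + 5). Shared: x=10. PCs: A@1 B@1
Step 3: thread B executes B2 (x = 7). Shared: x=7. PCs: A@1 B@2
Step 4: thread B executes B3 (x = x * 2). Shared: x=14. PCs: A@1 B@3

Answer: x=14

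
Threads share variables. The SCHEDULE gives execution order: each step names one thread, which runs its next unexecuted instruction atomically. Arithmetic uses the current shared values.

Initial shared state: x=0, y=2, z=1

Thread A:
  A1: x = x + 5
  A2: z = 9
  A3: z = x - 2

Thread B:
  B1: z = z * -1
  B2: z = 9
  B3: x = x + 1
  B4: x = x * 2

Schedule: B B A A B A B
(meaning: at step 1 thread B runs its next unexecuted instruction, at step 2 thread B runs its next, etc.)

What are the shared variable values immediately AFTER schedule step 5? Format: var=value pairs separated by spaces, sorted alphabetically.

Step 1: thread B executes B1 (z = z * -1). Shared: x=0 y=2 z=-1. PCs: A@0 B@1
Step 2: thread B executes B2 (z = 9). Shared: x=0 y=2 z=9. PCs: A@0 B@2
Step 3: thread A executes A1 (x = x + 5). Shared: x=5 y=2 z=9. PCs: A@1 B@2
Step 4: thread A executes A2 (z = 9). Shared: x=5 y=2 z=9. PCs: A@2 B@2
Step 5: thread B executes B3 (x = x + 1). Shared: x=6 y=2 z=9. PCs: A@2 B@3

Answer: x=6 y=2 z=9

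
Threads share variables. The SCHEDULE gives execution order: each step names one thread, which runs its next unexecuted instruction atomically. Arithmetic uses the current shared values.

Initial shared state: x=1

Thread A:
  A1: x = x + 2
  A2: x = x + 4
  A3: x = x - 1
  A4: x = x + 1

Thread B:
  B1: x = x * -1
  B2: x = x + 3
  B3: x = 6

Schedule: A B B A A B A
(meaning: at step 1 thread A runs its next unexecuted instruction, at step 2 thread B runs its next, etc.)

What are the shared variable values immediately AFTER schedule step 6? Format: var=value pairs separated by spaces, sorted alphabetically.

Answer: x=6

Derivation:
Step 1: thread A executes A1 (x = x + 2). Shared: x=3. PCs: A@1 B@0
Step 2: thread B executes B1 (x = x * -1). Shared: x=-3. PCs: A@1 B@1
Step 3: thread B executes B2 (x = x + 3). Shared: x=0. PCs: A@1 B@2
Step 4: thread A executes A2 (x = x + 4). Shared: x=4. PCs: A@2 B@2
Step 5: thread A executes A3 (x = x - 1). Shared: x=3. PCs: A@3 B@2
Step 6: thread B executes B3 (x = 6). Shared: x=6. PCs: A@3 B@3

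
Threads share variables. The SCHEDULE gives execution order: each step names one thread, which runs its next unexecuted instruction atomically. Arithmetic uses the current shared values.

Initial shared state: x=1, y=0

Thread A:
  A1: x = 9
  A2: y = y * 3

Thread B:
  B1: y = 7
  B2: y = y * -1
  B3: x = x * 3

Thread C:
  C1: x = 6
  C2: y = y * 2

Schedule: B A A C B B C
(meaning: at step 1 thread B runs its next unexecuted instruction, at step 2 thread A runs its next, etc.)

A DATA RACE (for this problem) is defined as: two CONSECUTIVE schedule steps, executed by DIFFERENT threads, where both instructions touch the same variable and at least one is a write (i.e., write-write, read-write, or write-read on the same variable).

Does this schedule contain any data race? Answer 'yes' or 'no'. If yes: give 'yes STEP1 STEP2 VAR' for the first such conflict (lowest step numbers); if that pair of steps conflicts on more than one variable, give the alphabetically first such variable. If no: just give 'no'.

Steps 1,2: B(r=-,w=y) vs A(r=-,w=x). No conflict.
Steps 2,3: same thread (A). No race.
Steps 3,4: A(r=y,w=y) vs C(r=-,w=x). No conflict.
Steps 4,5: C(r=-,w=x) vs B(r=y,w=y). No conflict.
Steps 5,6: same thread (B). No race.
Steps 6,7: B(r=x,w=x) vs C(r=y,w=y). No conflict.

Answer: no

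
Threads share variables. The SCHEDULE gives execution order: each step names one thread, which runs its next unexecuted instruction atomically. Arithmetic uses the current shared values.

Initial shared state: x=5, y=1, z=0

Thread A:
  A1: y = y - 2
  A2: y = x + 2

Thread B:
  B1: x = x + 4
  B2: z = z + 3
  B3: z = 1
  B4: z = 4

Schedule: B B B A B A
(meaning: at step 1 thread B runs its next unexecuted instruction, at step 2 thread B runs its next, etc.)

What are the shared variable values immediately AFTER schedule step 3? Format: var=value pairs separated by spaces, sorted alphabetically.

Step 1: thread B executes B1 (x = x + 4). Shared: x=9 y=1 z=0. PCs: A@0 B@1
Step 2: thread B executes B2 (z = z + 3). Shared: x=9 y=1 z=3. PCs: A@0 B@2
Step 3: thread B executes B3 (z = 1). Shared: x=9 y=1 z=1. PCs: A@0 B@3

Answer: x=9 y=1 z=1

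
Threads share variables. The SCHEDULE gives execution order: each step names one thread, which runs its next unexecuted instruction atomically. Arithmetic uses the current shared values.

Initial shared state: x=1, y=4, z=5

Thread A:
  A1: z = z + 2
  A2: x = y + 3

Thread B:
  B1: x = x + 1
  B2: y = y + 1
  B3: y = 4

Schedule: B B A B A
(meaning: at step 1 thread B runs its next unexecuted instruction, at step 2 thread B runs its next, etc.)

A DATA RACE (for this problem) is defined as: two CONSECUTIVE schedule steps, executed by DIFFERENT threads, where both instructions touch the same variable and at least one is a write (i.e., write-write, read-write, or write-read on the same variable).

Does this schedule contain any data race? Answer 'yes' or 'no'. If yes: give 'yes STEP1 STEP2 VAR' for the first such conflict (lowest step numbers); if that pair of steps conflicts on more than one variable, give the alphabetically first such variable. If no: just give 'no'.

Steps 1,2: same thread (B). No race.
Steps 2,3: B(r=y,w=y) vs A(r=z,w=z). No conflict.
Steps 3,4: A(r=z,w=z) vs B(r=-,w=y). No conflict.
Steps 4,5: B(y = 4) vs A(x = y + 3). RACE on y (W-R).
First conflict at steps 4,5.

Answer: yes 4 5 y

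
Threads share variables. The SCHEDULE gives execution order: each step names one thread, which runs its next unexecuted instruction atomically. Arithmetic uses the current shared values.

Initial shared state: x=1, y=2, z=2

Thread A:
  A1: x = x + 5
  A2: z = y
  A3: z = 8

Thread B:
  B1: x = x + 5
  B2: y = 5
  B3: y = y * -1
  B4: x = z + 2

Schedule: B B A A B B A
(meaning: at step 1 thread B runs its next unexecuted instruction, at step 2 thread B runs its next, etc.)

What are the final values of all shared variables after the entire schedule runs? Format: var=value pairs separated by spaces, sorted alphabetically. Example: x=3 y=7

Step 1: thread B executes B1 (x = x + 5). Shared: x=6 y=2 z=2. PCs: A@0 B@1
Step 2: thread B executes B2 (y = 5). Shared: x=6 y=5 z=2. PCs: A@0 B@2
Step 3: thread A executes A1 (x = x + 5). Shared: x=11 y=5 z=2. PCs: A@1 B@2
Step 4: thread A executes A2 (z = y). Shared: x=11 y=5 z=5. PCs: A@2 B@2
Step 5: thread B executes B3 (y = y * -1). Shared: x=11 y=-5 z=5. PCs: A@2 B@3
Step 6: thread B executes B4 (x = z + 2). Shared: x=7 y=-5 z=5. PCs: A@2 B@4
Step 7: thread A executes A3 (z = 8). Shared: x=7 y=-5 z=8. PCs: A@3 B@4

Answer: x=7 y=-5 z=8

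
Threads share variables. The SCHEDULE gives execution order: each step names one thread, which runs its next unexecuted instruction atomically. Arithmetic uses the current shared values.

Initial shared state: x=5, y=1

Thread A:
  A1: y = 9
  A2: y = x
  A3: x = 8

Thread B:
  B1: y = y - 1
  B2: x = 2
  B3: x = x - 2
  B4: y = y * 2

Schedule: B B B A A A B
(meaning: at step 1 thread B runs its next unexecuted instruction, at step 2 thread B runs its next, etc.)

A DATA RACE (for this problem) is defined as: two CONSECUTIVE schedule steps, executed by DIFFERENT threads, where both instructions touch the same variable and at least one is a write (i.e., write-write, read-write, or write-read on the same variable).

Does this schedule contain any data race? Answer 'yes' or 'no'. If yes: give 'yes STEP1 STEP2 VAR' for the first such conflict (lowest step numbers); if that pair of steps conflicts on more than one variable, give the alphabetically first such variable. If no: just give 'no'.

Steps 1,2: same thread (B). No race.
Steps 2,3: same thread (B). No race.
Steps 3,4: B(r=x,w=x) vs A(r=-,w=y). No conflict.
Steps 4,5: same thread (A). No race.
Steps 5,6: same thread (A). No race.
Steps 6,7: A(r=-,w=x) vs B(r=y,w=y). No conflict.

Answer: no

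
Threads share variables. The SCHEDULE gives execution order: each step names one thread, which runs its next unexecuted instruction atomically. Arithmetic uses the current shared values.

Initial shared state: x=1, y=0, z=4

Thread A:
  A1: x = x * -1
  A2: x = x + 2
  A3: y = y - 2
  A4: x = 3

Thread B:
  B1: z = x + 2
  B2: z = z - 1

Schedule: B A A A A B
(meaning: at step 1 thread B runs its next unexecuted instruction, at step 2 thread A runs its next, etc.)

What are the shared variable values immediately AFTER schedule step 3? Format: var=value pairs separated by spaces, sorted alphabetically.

Step 1: thread B executes B1 (z = x + 2). Shared: x=1 y=0 z=3. PCs: A@0 B@1
Step 2: thread A executes A1 (x = x * -1). Shared: x=-1 y=0 z=3. PCs: A@1 B@1
Step 3: thread A executes A2 (x = x + 2). Shared: x=1 y=0 z=3. PCs: A@2 B@1

Answer: x=1 y=0 z=3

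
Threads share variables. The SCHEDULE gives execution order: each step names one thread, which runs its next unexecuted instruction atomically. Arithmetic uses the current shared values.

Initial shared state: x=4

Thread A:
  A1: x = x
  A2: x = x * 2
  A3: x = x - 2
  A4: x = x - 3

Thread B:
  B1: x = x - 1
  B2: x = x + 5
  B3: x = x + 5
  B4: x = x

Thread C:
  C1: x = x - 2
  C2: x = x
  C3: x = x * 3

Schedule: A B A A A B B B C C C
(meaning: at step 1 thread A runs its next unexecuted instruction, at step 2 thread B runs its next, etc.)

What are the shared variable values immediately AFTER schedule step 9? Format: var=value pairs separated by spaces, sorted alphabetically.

Step 1: thread A executes A1 (x = x). Shared: x=4. PCs: A@1 B@0 C@0
Step 2: thread B executes B1 (x = x - 1). Shared: x=3. PCs: A@1 B@1 C@0
Step 3: thread A executes A2 (x = x * 2). Shared: x=6. PCs: A@2 B@1 C@0
Step 4: thread A executes A3 (x = x - 2). Shared: x=4. PCs: A@3 B@1 C@0
Step 5: thread A executes A4 (x = x - 3). Shared: x=1. PCs: A@4 B@1 C@0
Step 6: thread B executes B2 (x = x + 5). Shared: x=6. PCs: A@4 B@2 C@0
Step 7: thread B executes B3 (x = x + 5). Shared: x=11. PCs: A@4 B@3 C@0
Step 8: thread B executes B4 (x = x). Shared: x=11. PCs: A@4 B@4 C@0
Step 9: thread C executes C1 (x = x - 2). Shared: x=9. PCs: A@4 B@4 C@1

Answer: x=9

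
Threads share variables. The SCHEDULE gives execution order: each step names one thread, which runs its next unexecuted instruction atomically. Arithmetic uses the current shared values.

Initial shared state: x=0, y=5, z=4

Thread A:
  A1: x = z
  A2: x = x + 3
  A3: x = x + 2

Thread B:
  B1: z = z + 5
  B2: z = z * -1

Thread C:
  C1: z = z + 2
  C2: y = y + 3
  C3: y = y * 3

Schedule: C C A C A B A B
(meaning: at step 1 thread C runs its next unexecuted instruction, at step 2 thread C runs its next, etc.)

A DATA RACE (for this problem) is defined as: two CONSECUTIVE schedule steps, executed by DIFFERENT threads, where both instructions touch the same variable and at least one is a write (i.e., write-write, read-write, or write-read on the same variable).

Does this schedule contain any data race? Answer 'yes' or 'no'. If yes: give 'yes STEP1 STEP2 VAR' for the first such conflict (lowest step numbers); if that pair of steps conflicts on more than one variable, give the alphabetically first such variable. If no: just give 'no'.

Steps 1,2: same thread (C). No race.
Steps 2,3: C(r=y,w=y) vs A(r=z,w=x). No conflict.
Steps 3,4: A(r=z,w=x) vs C(r=y,w=y). No conflict.
Steps 4,5: C(r=y,w=y) vs A(r=x,w=x). No conflict.
Steps 5,6: A(r=x,w=x) vs B(r=z,w=z). No conflict.
Steps 6,7: B(r=z,w=z) vs A(r=x,w=x). No conflict.
Steps 7,8: A(r=x,w=x) vs B(r=z,w=z). No conflict.

Answer: no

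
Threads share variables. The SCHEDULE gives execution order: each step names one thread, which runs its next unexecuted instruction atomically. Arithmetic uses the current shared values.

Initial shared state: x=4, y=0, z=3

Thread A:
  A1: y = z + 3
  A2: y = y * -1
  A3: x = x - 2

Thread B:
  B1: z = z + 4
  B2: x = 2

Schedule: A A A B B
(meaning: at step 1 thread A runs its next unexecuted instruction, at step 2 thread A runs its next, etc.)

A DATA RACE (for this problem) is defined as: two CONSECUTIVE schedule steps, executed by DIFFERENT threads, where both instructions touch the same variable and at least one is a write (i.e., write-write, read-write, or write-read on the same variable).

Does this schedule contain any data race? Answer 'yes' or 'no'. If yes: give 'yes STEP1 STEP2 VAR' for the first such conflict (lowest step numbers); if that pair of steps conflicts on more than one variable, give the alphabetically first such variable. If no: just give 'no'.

Answer: no

Derivation:
Steps 1,2: same thread (A). No race.
Steps 2,3: same thread (A). No race.
Steps 3,4: A(r=x,w=x) vs B(r=z,w=z). No conflict.
Steps 4,5: same thread (B). No race.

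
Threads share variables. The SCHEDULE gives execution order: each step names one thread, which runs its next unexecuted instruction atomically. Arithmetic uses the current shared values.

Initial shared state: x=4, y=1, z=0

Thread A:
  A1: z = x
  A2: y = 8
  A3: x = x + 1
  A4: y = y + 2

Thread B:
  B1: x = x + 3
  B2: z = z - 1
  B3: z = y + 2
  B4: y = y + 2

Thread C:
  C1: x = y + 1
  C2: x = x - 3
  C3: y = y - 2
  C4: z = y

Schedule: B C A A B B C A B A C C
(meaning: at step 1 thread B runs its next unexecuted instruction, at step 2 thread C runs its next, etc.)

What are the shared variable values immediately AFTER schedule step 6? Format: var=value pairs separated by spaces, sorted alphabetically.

Answer: x=2 y=8 z=10

Derivation:
Step 1: thread B executes B1 (x = x + 3). Shared: x=7 y=1 z=0. PCs: A@0 B@1 C@0
Step 2: thread C executes C1 (x = y + 1). Shared: x=2 y=1 z=0. PCs: A@0 B@1 C@1
Step 3: thread A executes A1 (z = x). Shared: x=2 y=1 z=2. PCs: A@1 B@1 C@1
Step 4: thread A executes A2 (y = 8). Shared: x=2 y=8 z=2. PCs: A@2 B@1 C@1
Step 5: thread B executes B2 (z = z - 1). Shared: x=2 y=8 z=1. PCs: A@2 B@2 C@1
Step 6: thread B executes B3 (z = y + 2). Shared: x=2 y=8 z=10. PCs: A@2 B@3 C@1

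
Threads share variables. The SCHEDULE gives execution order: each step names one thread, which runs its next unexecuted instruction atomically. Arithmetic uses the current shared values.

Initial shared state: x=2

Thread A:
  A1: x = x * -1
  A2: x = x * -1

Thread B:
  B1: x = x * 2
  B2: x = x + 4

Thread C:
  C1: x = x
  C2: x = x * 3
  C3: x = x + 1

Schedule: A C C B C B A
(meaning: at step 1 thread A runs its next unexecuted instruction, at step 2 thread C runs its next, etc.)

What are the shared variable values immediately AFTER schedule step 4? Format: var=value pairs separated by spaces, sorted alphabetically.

Step 1: thread A executes A1 (x = x * -1). Shared: x=-2. PCs: A@1 B@0 C@0
Step 2: thread C executes C1 (x = x). Shared: x=-2. PCs: A@1 B@0 C@1
Step 3: thread C executes C2 (x = x * 3). Shared: x=-6. PCs: A@1 B@0 C@2
Step 4: thread B executes B1 (x = x * 2). Shared: x=-12. PCs: A@1 B@1 C@2

Answer: x=-12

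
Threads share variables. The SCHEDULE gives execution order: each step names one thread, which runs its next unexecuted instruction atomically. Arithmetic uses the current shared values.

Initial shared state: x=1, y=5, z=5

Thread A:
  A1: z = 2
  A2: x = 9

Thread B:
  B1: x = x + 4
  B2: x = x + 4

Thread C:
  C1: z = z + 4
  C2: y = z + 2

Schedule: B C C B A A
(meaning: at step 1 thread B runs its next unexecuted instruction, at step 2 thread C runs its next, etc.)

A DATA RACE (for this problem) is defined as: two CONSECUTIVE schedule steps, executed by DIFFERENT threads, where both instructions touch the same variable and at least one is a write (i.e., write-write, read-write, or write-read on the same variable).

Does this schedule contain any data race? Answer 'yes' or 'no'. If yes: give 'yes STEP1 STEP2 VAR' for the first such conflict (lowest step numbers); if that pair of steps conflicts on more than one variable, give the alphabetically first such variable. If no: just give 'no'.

Answer: no

Derivation:
Steps 1,2: B(r=x,w=x) vs C(r=z,w=z). No conflict.
Steps 2,3: same thread (C). No race.
Steps 3,4: C(r=z,w=y) vs B(r=x,w=x). No conflict.
Steps 4,5: B(r=x,w=x) vs A(r=-,w=z). No conflict.
Steps 5,6: same thread (A). No race.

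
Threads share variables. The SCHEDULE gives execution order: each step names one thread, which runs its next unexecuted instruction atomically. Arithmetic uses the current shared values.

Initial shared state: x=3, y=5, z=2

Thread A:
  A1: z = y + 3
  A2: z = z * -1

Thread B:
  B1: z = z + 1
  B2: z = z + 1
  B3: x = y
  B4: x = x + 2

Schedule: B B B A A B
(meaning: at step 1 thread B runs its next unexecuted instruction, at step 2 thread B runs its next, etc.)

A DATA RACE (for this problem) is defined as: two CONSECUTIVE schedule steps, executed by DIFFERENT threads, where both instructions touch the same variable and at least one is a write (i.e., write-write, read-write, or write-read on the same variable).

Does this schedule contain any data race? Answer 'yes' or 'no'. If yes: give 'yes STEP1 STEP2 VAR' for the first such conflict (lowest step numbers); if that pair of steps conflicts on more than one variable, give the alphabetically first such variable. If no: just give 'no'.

Steps 1,2: same thread (B). No race.
Steps 2,3: same thread (B). No race.
Steps 3,4: B(r=y,w=x) vs A(r=y,w=z). No conflict.
Steps 4,5: same thread (A). No race.
Steps 5,6: A(r=z,w=z) vs B(r=x,w=x). No conflict.

Answer: no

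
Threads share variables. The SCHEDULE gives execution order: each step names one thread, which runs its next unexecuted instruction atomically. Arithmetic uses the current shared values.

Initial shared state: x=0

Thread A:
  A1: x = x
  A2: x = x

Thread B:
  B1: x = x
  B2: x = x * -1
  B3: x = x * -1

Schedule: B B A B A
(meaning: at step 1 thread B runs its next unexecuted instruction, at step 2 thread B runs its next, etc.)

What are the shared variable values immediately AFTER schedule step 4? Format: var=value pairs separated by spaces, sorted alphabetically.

Step 1: thread B executes B1 (x = x). Shared: x=0. PCs: A@0 B@1
Step 2: thread B executes B2 (x = x * -1). Shared: x=0. PCs: A@0 B@2
Step 3: thread A executes A1 (x = x). Shared: x=0. PCs: A@1 B@2
Step 4: thread B executes B3 (x = x * -1). Shared: x=0. PCs: A@1 B@3

Answer: x=0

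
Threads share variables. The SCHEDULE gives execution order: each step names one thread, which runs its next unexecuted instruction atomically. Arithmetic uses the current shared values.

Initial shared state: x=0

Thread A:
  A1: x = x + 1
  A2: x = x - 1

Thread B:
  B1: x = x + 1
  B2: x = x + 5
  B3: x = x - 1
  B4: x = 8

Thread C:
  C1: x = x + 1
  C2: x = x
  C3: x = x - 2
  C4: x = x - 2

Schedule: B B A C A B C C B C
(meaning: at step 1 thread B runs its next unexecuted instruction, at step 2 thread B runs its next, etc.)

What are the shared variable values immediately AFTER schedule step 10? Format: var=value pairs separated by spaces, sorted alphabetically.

Step 1: thread B executes B1 (x = x + 1). Shared: x=1. PCs: A@0 B@1 C@0
Step 2: thread B executes B2 (x = x + 5). Shared: x=6. PCs: A@0 B@2 C@0
Step 3: thread A executes A1 (x = x + 1). Shared: x=7. PCs: A@1 B@2 C@0
Step 4: thread C executes C1 (x = x + 1). Shared: x=8. PCs: A@1 B@2 C@1
Step 5: thread A executes A2 (x = x - 1). Shared: x=7. PCs: A@2 B@2 C@1
Step 6: thread B executes B3 (x = x - 1). Shared: x=6. PCs: A@2 B@3 C@1
Step 7: thread C executes C2 (x = x). Shared: x=6. PCs: A@2 B@3 C@2
Step 8: thread C executes C3 (x = x - 2). Shared: x=4. PCs: A@2 B@3 C@3
Step 9: thread B executes B4 (x = 8). Shared: x=8. PCs: A@2 B@4 C@3
Step 10: thread C executes C4 (x = x - 2). Shared: x=6. PCs: A@2 B@4 C@4

Answer: x=6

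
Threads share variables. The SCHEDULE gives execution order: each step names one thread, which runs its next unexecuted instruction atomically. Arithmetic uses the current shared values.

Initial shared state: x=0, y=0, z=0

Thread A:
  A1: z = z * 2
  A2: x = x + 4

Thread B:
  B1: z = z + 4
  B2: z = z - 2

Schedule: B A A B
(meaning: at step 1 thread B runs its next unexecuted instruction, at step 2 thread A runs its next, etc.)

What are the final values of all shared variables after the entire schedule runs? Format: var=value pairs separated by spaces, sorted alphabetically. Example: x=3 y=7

Answer: x=4 y=0 z=6

Derivation:
Step 1: thread B executes B1 (z = z + 4). Shared: x=0 y=0 z=4. PCs: A@0 B@1
Step 2: thread A executes A1 (z = z * 2). Shared: x=0 y=0 z=8. PCs: A@1 B@1
Step 3: thread A executes A2 (x = x + 4). Shared: x=4 y=0 z=8. PCs: A@2 B@1
Step 4: thread B executes B2 (z = z - 2). Shared: x=4 y=0 z=6. PCs: A@2 B@2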